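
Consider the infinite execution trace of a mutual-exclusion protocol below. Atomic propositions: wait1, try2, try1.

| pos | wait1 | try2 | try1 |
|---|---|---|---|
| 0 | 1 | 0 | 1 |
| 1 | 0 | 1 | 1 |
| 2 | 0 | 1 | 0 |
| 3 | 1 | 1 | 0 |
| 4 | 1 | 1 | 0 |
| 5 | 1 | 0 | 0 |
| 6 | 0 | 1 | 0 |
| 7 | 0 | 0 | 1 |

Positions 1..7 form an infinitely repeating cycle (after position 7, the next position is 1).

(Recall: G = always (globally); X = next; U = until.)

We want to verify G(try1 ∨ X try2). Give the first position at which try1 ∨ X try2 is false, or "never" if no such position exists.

Check try1 ∨ X try2 at each position in order: 0 ✓, 1 ✓, 2 ✓, 3 ✓.
At position 4 the labels are {try2, wait1} and the next position 5 has {wait1}, so try1 ∨ X try2 is false there. This is the first violation.

4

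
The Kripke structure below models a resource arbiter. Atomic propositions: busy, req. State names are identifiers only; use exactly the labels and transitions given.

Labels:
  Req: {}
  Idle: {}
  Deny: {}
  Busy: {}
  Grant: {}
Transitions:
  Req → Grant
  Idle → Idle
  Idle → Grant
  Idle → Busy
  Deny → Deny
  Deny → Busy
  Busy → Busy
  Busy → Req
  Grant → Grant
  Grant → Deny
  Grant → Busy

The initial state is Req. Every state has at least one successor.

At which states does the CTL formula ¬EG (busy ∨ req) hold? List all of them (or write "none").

{Req, Idle, Deny, Busy, Grant}

States satisfying busy ∨ req: ∅.
States satisfying EG (busy ∨ req): ∅.
States satisfying ¬EG (busy ∨ req): {Req, Idle, Deny, Busy, Grant}.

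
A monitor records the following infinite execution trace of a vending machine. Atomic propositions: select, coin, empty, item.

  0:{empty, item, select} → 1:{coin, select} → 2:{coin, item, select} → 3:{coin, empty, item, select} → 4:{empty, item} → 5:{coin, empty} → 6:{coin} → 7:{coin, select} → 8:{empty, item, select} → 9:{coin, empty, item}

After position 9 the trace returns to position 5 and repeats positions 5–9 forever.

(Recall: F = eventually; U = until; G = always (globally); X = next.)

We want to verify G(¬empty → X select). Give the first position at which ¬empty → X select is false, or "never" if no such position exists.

never

¬empty → X select holds at every position 0..9, and those are all the positions the trace ever visits, so the invariant G(¬empty → X select) is never violated.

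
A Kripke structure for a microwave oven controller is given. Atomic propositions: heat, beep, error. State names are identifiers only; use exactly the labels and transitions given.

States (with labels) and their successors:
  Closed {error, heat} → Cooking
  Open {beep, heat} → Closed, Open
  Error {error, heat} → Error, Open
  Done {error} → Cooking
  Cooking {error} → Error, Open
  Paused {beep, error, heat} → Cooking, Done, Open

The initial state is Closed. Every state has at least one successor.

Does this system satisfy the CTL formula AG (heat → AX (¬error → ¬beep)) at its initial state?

Does not hold

States satisfying heat → AX (¬error → ¬beep): {Closed, Done, Cooking}.
States satisfying AG (heat → AX (¬error → ¬beep)): ∅.
Error is reachable from Closed and violates heat → AX (¬error → ¬beep), so AG fails at Closed.
Closed ∉ Sat(AG (heat → AX (¬error → ¬beep))).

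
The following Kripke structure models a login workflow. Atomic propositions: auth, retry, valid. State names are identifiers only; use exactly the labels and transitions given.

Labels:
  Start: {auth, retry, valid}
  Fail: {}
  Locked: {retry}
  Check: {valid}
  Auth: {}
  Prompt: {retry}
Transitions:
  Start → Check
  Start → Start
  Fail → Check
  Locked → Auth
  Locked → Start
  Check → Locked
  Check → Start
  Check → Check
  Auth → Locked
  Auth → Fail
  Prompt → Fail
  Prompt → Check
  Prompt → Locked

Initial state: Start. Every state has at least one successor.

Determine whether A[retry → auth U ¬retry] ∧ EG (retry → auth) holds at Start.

States satisfying retry → auth: {Start, Fail, Check, Auth}.
States satisfying ¬retry: {Fail, Check, Auth}.
States satisfying A[retry → auth U ¬retry]: {Fail, Check, Auth}.
States satisfying EG (retry → auth): {Start, Fail, Check, Auth}.
States satisfying A[retry → auth U ¬retry] ∧ EG (retry → auth): {Fail, Check, Auth}.
Start ∉ Sat(A[retry → auth U ¬retry] ∧ EG (retry → auth)).

Violated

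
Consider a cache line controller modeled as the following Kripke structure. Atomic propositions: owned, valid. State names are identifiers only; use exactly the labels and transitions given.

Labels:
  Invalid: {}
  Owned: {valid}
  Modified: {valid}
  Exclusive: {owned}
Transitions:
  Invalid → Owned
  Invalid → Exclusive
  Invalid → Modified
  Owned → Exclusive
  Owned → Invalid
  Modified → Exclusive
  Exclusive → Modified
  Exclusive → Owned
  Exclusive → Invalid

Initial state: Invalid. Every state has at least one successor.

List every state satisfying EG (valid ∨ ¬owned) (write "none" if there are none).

{Invalid, Owned}

States satisfying valid ∨ ¬owned: {Invalid, Owned, Modified}.
States satisfying EG (valid ∨ ¬owned): {Invalid, Owned}.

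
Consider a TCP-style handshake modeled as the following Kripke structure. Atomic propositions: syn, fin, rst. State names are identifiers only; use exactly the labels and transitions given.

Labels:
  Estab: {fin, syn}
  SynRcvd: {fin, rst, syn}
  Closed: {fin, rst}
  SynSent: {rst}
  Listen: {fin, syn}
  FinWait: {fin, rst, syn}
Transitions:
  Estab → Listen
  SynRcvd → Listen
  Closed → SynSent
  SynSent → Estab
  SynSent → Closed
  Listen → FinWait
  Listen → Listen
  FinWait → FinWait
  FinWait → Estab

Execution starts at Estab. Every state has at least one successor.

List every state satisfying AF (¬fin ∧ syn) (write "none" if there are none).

none

States satisfying ¬fin ∧ syn: ∅.
States satisfying AF (¬fin ∧ syn): ∅.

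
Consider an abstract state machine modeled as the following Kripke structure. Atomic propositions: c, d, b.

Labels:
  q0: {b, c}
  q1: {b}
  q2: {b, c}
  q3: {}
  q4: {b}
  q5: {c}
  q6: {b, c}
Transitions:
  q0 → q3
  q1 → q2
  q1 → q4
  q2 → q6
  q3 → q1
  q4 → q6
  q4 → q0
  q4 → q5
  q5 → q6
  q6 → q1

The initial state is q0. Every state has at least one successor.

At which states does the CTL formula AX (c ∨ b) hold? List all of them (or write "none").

{q1, q2, q3, q4, q5, q6}

States satisfying c ∨ b: {q0, q1, q2, q4, q5, q6}.
States satisfying AX (c ∨ b): {q1, q2, q3, q4, q5, q6}.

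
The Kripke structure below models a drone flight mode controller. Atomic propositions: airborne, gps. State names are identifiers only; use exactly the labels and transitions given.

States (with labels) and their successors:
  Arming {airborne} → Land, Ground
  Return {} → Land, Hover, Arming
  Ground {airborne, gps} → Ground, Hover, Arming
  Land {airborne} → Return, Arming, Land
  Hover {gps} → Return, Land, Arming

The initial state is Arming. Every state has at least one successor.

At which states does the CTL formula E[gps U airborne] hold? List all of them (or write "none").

{Arming, Ground, Land, Hover}

States satisfying gps: {Ground, Hover}.
States satisfying airborne: {Arming, Ground, Land}.
States satisfying E[gps U airborne]: {Arming, Ground, Land, Hover}.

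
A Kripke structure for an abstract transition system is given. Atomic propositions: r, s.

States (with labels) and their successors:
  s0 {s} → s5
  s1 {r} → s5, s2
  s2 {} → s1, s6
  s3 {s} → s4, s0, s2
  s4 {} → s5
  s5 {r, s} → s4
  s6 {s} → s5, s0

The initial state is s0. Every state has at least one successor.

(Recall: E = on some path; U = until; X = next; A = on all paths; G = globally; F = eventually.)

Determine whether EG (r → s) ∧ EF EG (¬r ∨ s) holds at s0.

States satisfying r → s: {s0, s2, s3, s4, s5, s6}.
States satisfying EG (r → s): {s0, s2, s3, s4, s5, s6}.
States satisfying EG (¬r ∨ s): {s0, s2, s3, s4, s5, s6}.
States satisfying EF EG (¬r ∨ s): {s0, s1, s2, s3, s4, s5, s6}.
States satisfying EG (r → s) ∧ EF EG (¬r ∨ s): {s0, s2, s3, s4, s5, s6}.
s0 ∈ Sat(EG (r → s) ∧ EF EG (¬r ∨ s)).

Yes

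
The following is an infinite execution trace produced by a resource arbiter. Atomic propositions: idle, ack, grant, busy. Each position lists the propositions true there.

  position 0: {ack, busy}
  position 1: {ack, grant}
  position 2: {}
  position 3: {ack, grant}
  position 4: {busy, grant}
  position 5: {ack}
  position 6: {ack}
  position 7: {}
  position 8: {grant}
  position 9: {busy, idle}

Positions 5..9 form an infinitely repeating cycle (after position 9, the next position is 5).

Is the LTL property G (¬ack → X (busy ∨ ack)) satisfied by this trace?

¬ack → X (busy ∨ ack) must hold at every position from 0 onward. It fails at position 7, so G (¬ack → X (busy ∨ ack)) is false.
Positions where ¬ack holds: 2, 4, 7, 8, 9.
Check X (busy ∨ ack) at each: 2→ok, 4→ok, 7→fails, 8→ok, 9→ok.

No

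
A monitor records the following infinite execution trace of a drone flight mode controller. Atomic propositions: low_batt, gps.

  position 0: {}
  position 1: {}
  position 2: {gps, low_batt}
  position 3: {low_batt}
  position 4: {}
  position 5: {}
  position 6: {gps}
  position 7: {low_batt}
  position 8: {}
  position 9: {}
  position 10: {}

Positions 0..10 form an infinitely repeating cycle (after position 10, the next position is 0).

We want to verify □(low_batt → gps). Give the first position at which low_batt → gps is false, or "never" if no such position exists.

Check low_batt → gps at each position in order: 0 ✓, 1 ✓, 2 ✓.
At position 3 the labels are {low_batt}, so low_batt → gps is false there. This is the first violation.

3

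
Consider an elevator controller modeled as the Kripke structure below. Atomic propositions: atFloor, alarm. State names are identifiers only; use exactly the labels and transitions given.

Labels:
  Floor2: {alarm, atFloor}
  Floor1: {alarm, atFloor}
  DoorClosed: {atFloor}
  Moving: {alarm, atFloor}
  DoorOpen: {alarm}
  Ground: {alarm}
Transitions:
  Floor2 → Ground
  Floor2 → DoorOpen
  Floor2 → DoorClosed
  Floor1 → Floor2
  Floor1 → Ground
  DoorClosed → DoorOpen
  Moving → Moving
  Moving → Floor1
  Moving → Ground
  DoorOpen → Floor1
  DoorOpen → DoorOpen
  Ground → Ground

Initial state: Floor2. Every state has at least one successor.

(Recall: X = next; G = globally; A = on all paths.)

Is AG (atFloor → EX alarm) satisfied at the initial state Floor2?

States satisfying atFloor → EX alarm: {Floor2, Floor1, DoorClosed, Moving, DoorOpen, Ground}.
States satisfying AG (atFloor → EX alarm): {Floor2, Floor1, DoorClosed, Moving, DoorOpen, Ground}.
Every state reachable from Floor2 satisfies atFloor → EX alarm.
Floor2 ∈ Sat(AG (atFloor → EX alarm)).

Satisfied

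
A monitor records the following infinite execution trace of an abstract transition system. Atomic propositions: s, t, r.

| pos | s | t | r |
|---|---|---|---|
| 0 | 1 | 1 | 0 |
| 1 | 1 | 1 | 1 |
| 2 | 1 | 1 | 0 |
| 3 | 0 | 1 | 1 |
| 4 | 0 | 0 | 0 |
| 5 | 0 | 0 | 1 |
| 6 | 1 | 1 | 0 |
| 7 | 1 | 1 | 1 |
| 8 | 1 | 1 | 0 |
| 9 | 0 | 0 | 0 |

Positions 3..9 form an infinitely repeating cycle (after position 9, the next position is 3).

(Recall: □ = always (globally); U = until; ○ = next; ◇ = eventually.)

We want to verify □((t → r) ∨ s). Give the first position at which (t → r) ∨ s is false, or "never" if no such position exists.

(t → r) ∨ s holds at every position 0..9, and those are all the positions the trace ever visits, so the invariant □((t → r) ∨ s) is never violated.

never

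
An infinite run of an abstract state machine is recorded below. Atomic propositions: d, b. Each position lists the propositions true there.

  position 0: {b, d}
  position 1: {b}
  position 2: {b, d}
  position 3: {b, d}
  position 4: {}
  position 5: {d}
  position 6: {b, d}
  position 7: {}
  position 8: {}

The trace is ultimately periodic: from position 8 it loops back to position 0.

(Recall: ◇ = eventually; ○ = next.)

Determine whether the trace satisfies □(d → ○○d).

Does not hold

d → ○○d must hold at every position from 0 onward. It fails at position 2, so □(d → ○○d) is false.
Positions where d holds: 0, 2, 3, 5, 6.
Check ○○d at each: 0→ok, 2→fails, 3→ok, 5→fails, 6→fails.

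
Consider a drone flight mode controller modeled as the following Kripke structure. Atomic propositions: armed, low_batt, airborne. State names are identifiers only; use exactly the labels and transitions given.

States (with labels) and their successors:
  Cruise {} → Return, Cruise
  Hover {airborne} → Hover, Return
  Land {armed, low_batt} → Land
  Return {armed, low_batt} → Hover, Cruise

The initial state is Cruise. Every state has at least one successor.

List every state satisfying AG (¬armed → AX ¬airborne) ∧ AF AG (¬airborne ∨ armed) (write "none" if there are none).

States satisfying ¬armed → AX ¬airborne: {Cruise, Land, Return}.
States satisfying AG (¬armed → AX ¬airborne): {Land}.
States satisfying AG (¬airborne ∨ armed): {Land}.
States satisfying AF AG (¬airborne ∨ armed): {Land}.
States satisfying AG (¬armed → AX ¬airborne) ∧ AF AG (¬airborne ∨ armed): {Land}.

{Land}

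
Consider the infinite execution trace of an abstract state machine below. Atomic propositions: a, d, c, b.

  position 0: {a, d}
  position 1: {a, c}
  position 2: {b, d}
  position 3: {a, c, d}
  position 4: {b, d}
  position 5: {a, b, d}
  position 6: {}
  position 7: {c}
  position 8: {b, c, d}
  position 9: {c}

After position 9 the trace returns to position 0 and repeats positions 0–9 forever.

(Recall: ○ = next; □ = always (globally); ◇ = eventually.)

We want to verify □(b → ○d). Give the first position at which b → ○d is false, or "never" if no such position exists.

Check b → ○d at each position in order: 0 ✓, 1 ✓, 2 ✓, 3 ✓, 4 ✓.
At position 5 the labels are {a, b, d} and the next position 6 has {}, so b → ○d is false there. This is the first violation.

5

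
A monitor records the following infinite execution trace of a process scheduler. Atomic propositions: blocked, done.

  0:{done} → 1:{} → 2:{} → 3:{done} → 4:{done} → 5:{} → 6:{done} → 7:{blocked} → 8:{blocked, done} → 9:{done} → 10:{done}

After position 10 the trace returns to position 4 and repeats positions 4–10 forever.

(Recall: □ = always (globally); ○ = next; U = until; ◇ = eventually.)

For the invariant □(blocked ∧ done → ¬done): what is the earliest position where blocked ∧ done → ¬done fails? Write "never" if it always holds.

Check blocked ∧ done → ¬done at each position in order: 0 ✓, 1 ✓, 2 ✓, 3 ✓, 4 ✓, 5 ✓, 6 ✓, 7 ✓.
At position 8 the labels are {blocked, done}, so blocked ∧ done → ¬done is false there. This is the first violation.

8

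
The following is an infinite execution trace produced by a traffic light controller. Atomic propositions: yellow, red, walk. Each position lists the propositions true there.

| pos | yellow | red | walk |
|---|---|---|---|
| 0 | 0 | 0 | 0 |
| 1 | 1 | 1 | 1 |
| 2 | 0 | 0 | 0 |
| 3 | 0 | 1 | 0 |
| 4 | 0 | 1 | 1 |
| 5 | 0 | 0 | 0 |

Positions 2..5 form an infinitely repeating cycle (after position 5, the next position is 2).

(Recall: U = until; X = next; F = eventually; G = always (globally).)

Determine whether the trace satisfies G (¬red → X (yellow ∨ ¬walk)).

¬red → X (yellow ∨ ¬walk) holds at every position 0..5, and those are all positions ever visited, so G (¬red → X (yellow ∨ ¬walk)) holds.
Positions where ¬red holds: 0, 2, 5.
Check X (yellow ∨ ¬walk) at each: 0→ok, 2→ok, 5→ok.

Holds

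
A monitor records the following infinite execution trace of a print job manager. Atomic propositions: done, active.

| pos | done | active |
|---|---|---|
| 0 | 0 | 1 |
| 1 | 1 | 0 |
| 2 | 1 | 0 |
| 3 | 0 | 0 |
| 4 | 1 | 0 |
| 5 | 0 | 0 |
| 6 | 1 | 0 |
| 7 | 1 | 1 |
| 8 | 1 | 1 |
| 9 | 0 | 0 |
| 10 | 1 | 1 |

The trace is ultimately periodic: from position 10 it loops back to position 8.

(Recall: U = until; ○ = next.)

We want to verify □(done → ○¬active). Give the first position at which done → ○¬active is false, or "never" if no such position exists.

6

Check done → ○¬active at each position in order: 0 ✓, 1 ✓, 2 ✓, 3 ✓, 4 ✓, 5 ✓.
At position 6 the labels are {done} and the next position 7 has {active, done}, so done → ○¬active is false there. This is the first violation.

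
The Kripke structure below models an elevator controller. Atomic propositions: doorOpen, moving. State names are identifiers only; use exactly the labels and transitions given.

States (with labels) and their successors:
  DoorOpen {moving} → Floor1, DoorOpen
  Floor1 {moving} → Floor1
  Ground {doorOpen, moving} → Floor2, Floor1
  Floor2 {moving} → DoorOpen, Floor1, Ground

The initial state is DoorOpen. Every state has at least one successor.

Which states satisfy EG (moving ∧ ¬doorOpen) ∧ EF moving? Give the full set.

{DoorOpen, Floor1, Floor2}

States satisfying moving ∧ ¬doorOpen: {DoorOpen, Floor1, Floor2}.
States satisfying EG (moving ∧ ¬doorOpen): {DoorOpen, Floor1, Floor2}.
States satisfying moving: {DoorOpen, Floor1, Ground, Floor2}.
States satisfying EF moving: {DoorOpen, Floor1, Ground, Floor2}.
States satisfying EG (moving ∧ ¬doorOpen) ∧ EF moving: {DoorOpen, Floor1, Floor2}.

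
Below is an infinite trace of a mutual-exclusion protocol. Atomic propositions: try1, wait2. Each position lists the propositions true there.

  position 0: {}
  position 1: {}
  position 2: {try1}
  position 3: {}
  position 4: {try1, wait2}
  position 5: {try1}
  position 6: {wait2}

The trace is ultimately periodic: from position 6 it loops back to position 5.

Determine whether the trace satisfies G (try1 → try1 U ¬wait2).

Holds

try1 → try1 U ¬wait2 holds at every position 0..6, and those are all positions ever visited, so G (try1 → try1 U ¬wait2) holds.
Positions where try1 holds: 2, 4, 5.
Check try1 U ¬wait2 at each: 2→ok, 4→ok, 5→ok.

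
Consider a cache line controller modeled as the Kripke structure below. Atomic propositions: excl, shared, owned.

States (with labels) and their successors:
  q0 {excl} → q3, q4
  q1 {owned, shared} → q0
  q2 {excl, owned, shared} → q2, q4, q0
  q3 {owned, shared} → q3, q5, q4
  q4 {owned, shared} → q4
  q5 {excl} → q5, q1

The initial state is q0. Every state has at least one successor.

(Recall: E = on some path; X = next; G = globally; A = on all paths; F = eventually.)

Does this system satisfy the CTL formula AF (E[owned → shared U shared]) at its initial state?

Satisfied

States satisfying E[owned → shared U shared]: {q0, q1, q2, q3, q4, q5}.
States satisfying AF (E[owned → shared U shared]): {q0, q1, q2, q3, q4, q5}.
q0 ∈ Sat(AF (E[owned → shared U shared])).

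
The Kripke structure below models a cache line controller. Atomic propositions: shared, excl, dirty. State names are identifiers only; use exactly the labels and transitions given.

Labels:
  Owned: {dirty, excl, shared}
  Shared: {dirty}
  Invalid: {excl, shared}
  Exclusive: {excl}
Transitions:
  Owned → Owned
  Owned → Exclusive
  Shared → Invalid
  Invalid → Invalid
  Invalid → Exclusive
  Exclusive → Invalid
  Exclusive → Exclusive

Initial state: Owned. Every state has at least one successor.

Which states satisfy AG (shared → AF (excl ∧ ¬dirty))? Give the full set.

{Shared, Invalid, Exclusive}

States satisfying shared → AF (excl ∧ ¬dirty): {Shared, Invalid, Exclusive}.
States satisfying AG (shared → AF (excl ∧ ¬dirty)): {Shared, Invalid, Exclusive}.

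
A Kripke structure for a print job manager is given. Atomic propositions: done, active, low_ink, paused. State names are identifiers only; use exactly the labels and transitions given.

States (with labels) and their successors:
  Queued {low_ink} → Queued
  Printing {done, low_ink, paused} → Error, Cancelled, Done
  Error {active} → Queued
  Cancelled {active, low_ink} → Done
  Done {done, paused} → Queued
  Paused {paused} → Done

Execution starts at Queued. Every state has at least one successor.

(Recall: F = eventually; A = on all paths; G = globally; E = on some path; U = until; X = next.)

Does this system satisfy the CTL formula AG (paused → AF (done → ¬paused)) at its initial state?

States satisfying paused → AF (done → ¬paused): {Queued, Printing, Error, Cancelled, Done, Paused}.
States satisfying AG (paused → AF (done → ¬paused)): {Queued, Printing, Error, Cancelled, Done, Paused}.
Every state reachable from Queued satisfies paused → AF (done → ¬paused).
Queued ∈ Sat(AG (paused → AF (done → ¬paused))).

Satisfied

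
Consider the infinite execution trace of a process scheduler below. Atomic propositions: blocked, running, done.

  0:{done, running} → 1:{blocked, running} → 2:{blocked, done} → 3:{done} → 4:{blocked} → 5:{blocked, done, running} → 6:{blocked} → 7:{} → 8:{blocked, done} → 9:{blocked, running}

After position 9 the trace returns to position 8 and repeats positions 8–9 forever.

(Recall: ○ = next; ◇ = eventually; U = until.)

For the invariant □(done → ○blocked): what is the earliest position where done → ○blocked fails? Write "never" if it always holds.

Check done → ○blocked at each position in order: 0 ✓, 1 ✓.
At position 2 the labels are {blocked, done} and the next position 3 has {done}, so done → ○blocked is false there. This is the first violation.

2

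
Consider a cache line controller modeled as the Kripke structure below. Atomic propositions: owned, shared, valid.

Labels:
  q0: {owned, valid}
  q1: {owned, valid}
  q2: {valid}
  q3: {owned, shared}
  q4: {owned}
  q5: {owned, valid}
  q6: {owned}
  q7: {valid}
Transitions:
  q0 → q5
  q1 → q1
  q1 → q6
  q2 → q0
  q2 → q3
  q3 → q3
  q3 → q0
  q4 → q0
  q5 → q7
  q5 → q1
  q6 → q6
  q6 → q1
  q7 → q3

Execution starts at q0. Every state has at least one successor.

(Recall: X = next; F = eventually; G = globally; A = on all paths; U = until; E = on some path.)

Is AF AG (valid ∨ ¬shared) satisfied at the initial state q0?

States satisfying AG (valid ∨ ¬shared): {q1, q6}.
States satisfying AF AG (valid ∨ ¬shared): {q1, q6}.
There is a path from q0 along which AG (valid ∨ ¬shared) never holds.
q0 ∉ Sat(AF AG (valid ∨ ¬shared)).

Violated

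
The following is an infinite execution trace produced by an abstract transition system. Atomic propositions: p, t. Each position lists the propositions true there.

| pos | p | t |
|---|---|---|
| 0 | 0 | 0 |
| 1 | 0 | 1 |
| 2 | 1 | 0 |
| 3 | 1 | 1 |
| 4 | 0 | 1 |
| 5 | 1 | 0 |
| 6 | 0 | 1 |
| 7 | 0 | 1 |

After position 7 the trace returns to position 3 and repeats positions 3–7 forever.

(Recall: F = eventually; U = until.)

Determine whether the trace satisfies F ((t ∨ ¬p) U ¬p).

Holds

(t ∨ ¬p) U ¬p holds at position 0, which is reachable from 0, so F ((t ∨ ¬p) U ¬p) holds.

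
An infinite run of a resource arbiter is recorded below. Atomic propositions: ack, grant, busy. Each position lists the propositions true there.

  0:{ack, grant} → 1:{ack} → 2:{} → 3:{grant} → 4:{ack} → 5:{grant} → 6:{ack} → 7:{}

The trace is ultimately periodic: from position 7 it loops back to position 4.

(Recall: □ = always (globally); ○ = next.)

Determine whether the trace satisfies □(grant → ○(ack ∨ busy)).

grant → ○(ack ∨ busy) holds at every position 0..7, and those are all positions ever visited, so □(grant → ○(ack ∨ busy)) holds.
Positions where grant holds: 0, 3, 5.
Check ○(ack ∨ busy) at each: 0→ok, 3→ok, 5→ok.

Holds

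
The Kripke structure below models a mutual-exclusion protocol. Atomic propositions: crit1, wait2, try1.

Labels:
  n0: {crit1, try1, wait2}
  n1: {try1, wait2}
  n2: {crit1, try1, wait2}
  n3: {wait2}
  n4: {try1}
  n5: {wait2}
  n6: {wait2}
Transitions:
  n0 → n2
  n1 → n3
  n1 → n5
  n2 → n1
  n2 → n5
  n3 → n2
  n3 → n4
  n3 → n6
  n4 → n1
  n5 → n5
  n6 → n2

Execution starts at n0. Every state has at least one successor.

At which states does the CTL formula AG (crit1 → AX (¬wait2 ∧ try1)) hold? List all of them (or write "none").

States satisfying crit1 → AX (¬wait2 ∧ try1): {n1, n3, n4, n5, n6}.
States satisfying AG (crit1 → AX (¬wait2 ∧ try1)): {n5}.

{n5}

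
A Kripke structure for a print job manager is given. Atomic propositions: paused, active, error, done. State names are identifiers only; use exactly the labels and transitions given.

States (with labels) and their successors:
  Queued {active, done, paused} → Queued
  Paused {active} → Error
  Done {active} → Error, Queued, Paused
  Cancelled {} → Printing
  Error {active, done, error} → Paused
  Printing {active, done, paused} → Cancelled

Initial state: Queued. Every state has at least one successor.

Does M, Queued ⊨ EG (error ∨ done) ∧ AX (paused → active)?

States satisfying error ∨ done: {Queued, Error, Printing}.
States satisfying EG (error ∨ done): {Queued}.
States satisfying paused → active: {Queued, Paused, Done, Cancelled, Error, Printing}.
States satisfying AX (paused → active): {Queued, Paused, Done, Cancelled, Error, Printing}.
States satisfying EG (error ∨ done) ∧ AX (paused → active): {Queued}.
Queued ∈ Sat(EG (error ∨ done) ∧ AX (paused → active)).

Yes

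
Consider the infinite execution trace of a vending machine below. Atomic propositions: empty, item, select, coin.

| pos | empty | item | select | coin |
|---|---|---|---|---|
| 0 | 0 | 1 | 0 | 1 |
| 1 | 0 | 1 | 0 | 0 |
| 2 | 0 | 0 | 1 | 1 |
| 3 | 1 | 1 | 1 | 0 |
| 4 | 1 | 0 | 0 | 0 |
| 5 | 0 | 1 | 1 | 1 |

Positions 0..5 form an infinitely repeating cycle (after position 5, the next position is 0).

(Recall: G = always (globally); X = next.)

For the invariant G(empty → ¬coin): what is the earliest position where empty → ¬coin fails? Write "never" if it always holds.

never

empty → ¬coin holds at every position 0..5, and those are all the positions the trace ever visits, so the invariant G(empty → ¬coin) is never violated.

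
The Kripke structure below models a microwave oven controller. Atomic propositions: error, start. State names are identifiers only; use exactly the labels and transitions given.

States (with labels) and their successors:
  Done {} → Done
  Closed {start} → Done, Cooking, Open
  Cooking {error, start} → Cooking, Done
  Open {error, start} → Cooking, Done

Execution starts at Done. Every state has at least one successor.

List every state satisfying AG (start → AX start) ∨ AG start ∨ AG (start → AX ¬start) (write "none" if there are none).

{Done}

States satisfying start → AX start: {Done}.
States satisfying AG (start → AX start): {Done}.
States satisfying start: {Closed, Cooking, Open}.
States satisfying AG start: ∅.
States satisfying AG (start → AX start) ∨ AG start: {Done}.
States satisfying start → AX ¬start: {Done}.
States satisfying AG (start → AX ¬start): {Done}.
States satisfying AG (start → AX start) ∨ AG start ∨ AG (start → AX ¬start): {Done}.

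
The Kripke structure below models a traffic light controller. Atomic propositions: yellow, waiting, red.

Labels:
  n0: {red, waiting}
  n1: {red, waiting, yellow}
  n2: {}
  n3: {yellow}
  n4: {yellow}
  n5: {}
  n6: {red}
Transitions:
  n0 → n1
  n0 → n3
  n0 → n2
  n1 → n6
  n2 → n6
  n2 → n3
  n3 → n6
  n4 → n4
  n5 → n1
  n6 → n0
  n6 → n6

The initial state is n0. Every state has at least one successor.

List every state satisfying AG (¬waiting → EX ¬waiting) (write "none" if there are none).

States satisfying ¬waiting → EX ¬waiting: {n0, n1, n2, n3, n4, n6}.
States satisfying AG (¬waiting → EX ¬waiting): {n0, n1, n2, n3, n4, n6}.

{n0, n1, n2, n3, n4, n6}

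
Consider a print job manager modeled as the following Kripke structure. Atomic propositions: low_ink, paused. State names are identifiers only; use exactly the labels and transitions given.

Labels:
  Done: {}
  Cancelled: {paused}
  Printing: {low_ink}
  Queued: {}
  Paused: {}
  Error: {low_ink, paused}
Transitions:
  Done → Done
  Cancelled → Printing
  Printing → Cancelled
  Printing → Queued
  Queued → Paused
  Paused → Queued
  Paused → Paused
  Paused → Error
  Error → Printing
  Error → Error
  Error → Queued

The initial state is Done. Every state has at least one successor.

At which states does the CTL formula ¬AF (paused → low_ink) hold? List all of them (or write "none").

none

States satisfying paused → low_ink: {Done, Printing, Queued, Paused, Error}.
States satisfying AF (paused → low_ink): {Done, Cancelled, Printing, Queued, Paused, Error}.
States satisfying ¬AF (paused → low_ink): ∅.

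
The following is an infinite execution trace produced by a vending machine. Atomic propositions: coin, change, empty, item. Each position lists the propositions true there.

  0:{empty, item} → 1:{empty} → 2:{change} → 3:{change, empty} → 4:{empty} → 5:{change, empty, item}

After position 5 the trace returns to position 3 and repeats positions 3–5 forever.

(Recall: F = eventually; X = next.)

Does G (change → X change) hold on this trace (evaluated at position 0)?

No

change → X change must hold at every position from 0 onward. It fails at position 3, so G (change → X change) is false.
Positions where change holds: 2, 3, 5.
Check X change at each: 2→ok, 3→fails, 5→ok.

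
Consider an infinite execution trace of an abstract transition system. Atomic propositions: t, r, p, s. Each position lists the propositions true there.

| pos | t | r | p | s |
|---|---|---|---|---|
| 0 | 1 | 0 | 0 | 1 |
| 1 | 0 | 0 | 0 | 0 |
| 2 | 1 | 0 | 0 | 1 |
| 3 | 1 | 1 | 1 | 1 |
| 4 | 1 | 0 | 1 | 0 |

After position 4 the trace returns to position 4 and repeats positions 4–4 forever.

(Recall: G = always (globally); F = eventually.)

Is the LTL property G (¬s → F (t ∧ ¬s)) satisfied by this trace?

Satisfied

¬s → F (t ∧ ¬s) holds at every position 0..4, and those are all positions ever visited, so G (¬s → F (t ∧ ¬s)) holds.
Positions where ¬s holds: 1, 4.
Check F (t ∧ ¬s) at each: 1→ok, 4→ok.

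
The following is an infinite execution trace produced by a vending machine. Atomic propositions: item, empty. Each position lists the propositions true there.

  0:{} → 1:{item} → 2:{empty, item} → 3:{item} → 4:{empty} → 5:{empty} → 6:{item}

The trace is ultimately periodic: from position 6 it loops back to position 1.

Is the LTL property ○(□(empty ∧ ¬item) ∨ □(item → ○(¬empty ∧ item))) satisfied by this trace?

The position after 0 is 1; □(empty ∧ ¬item) ∨ □(item → ○(¬empty ∧ item)) is false there.

Does not hold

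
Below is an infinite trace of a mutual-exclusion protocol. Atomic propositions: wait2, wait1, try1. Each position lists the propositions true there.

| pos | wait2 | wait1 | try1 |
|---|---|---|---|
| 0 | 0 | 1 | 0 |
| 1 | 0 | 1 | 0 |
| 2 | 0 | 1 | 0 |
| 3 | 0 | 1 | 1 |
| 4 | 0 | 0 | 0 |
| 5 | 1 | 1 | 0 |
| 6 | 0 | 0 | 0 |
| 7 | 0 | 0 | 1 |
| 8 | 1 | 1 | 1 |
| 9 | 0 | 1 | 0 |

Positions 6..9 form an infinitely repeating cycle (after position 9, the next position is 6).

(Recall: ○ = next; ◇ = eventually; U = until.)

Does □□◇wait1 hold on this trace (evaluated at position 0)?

□◇wait1 holds at every position 0..9, and those are all positions ever visited, so □□◇wait1 holds.

Yes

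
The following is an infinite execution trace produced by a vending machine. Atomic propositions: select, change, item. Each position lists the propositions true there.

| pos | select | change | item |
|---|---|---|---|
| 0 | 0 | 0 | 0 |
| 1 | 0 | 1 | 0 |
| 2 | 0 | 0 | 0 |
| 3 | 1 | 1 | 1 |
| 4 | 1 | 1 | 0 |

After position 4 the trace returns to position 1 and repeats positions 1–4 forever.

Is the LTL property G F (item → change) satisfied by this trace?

Holds

F (item → change) holds at every position 0..4, and those are all positions ever visited, so G F (item → change) holds.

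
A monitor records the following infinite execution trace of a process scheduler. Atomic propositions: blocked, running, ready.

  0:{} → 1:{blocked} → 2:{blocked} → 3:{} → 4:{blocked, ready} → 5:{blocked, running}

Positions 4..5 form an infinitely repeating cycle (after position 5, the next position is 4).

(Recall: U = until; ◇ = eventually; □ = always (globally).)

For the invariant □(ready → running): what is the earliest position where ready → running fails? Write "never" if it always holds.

Check ready → running at each position in order: 0 ✓, 1 ✓, 2 ✓, 3 ✓.
At position 4 the labels are {blocked, ready}, so ready → running is false there. This is the first violation.

4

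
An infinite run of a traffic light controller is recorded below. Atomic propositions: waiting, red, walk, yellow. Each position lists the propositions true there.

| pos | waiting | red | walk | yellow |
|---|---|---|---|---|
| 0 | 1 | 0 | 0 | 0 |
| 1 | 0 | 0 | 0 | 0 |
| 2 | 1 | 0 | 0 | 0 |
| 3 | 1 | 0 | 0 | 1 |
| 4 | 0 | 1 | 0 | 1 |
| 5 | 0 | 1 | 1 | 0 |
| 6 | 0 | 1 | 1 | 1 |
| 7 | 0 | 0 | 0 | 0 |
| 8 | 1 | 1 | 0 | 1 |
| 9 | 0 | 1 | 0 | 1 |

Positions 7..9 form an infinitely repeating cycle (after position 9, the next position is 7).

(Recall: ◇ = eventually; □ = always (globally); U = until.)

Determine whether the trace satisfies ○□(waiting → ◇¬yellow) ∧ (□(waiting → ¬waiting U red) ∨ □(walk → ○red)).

The position after 0 is 1; □(waiting → ◇¬yellow) is true there.
At position 0: ○□(waiting → ◇¬yellow) is true; □(waiting → ¬waiting U red) ∨ □(walk → ○red) is false; so ○□(waiting → ◇¬yellow) ∧ (□(waiting → ¬waiting U red) ∨ □(walk → ○red)) is false.

Does not hold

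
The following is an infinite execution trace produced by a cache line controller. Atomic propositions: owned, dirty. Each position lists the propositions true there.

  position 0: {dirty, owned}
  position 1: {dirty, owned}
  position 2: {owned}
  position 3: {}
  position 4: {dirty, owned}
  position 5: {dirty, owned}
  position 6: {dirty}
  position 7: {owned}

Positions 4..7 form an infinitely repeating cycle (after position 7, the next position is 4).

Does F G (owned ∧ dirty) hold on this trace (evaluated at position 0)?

G (owned ∧ dirty) is false at every position 0..7, so it never becomes true and F G (owned ∧ dirty) fails.

Does not hold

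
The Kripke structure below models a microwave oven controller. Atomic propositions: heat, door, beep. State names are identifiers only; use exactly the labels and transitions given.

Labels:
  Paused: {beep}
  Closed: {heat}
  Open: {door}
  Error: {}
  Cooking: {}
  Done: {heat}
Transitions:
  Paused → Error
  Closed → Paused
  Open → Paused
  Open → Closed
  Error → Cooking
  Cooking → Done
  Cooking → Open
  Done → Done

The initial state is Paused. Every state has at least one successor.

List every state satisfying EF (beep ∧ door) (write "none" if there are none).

States satisfying beep ∧ door: ∅.
States satisfying EF (beep ∧ door): ∅.

none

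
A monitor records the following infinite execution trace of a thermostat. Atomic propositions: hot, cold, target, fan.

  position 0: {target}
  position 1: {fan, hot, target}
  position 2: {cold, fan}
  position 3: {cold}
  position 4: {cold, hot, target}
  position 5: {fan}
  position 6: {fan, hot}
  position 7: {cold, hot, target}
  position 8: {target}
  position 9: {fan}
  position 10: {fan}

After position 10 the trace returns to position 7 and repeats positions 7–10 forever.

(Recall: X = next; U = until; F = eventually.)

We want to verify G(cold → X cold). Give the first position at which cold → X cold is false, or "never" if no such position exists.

Check cold → X cold at each position in order: 0 ✓, 1 ✓, 2 ✓, 3 ✓.
At position 4 the labels are {cold, hot, target} and the next position 5 has {fan}, so cold → X cold is false there. This is the first violation.

4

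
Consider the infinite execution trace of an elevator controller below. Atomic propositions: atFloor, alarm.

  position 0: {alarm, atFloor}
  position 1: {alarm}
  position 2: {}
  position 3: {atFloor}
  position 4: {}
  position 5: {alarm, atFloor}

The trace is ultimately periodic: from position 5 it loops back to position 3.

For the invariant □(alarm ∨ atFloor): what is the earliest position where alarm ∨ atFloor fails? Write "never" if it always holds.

2

Check alarm ∨ atFloor at each position in order: 0 ✓, 1 ✓.
At position 2 the labels are {}, so alarm ∨ atFloor is false there. This is the first violation.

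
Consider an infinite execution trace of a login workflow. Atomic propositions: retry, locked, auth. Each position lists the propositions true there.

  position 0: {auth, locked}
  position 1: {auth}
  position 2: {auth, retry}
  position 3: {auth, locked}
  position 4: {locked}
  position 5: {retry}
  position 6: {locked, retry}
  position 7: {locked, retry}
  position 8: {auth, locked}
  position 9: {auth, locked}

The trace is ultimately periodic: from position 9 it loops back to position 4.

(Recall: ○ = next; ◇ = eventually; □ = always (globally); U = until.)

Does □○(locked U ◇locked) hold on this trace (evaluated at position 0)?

Satisfied

○(locked U ◇locked) holds at every position 0..9, and those are all positions ever visited, so □○(locked U ◇locked) holds.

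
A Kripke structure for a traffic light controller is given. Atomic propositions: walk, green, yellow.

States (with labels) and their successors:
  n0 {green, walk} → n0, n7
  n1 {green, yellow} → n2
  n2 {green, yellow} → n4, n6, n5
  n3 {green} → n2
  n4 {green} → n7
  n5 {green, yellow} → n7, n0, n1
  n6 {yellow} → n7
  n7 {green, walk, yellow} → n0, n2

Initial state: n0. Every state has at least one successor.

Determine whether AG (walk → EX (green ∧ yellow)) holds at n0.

States satisfying walk → EX (green ∧ yellow): {n0, n1, n2, n3, n4, n5, n6, n7}.
States satisfying AG (walk → EX (green ∧ yellow)): {n0, n1, n2, n3, n4, n5, n6, n7}.
Every state reachable from n0 satisfies walk → EX (green ∧ yellow).
n0 ∈ Sat(AG (walk → EX (green ∧ yellow))).

Holds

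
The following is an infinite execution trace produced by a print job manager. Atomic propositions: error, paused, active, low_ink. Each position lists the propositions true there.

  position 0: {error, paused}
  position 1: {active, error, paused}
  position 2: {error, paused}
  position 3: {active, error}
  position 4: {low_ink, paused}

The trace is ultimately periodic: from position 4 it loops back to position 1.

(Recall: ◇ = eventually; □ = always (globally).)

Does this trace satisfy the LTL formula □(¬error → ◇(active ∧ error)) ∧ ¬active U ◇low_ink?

¬error → ◇(active ∧ error) holds at every position 0..4, and those are all positions ever visited, so □(¬error → ◇(active ∧ error)) holds.
Positions where ¬error holds: 4.
Check ◇(active ∧ error) at each: 4→ok.
Walking from position 0: ◇low_ink first holds at position 0, and ¬active holds at every earlier position along the way, so ¬active U ◇low_ink holds.
At position 0: □(¬error → ◇(active ∧ error)) is true; ¬active U ◇low_ink is true; so □(¬error → ◇(active ∧ error)) ∧ ¬active U ◇low_ink is true.

Satisfied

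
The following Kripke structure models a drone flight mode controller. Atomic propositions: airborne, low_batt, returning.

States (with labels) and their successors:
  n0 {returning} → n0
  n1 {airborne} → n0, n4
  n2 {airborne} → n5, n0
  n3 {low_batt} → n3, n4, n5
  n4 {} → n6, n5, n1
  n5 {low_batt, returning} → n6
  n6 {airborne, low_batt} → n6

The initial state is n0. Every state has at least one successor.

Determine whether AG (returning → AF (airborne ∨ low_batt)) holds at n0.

States satisfying returning → AF (airborne ∨ low_batt): {n1, n2, n3, n4, n5, n6}.
States satisfying AG (returning → AF (airborne ∨ low_batt)): {n5, n6}.
n0 is reachable from n0 and violates returning → AF (airborne ∨ low_batt), so AG fails at n0.
n0 ∉ Sat(AG (returning → AF (airborne ∨ low_batt))).

Does not hold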